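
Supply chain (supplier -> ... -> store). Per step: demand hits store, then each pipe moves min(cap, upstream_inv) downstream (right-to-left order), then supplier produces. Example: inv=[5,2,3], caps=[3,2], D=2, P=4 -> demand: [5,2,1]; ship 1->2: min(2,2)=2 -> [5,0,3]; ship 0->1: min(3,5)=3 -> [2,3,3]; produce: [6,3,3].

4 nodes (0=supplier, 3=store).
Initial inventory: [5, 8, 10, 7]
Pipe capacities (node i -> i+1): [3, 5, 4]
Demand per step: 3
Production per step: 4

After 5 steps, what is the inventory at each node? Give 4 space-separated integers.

Step 1: demand=3,sold=3 ship[2->3]=4 ship[1->2]=5 ship[0->1]=3 prod=4 -> inv=[6 6 11 8]
Step 2: demand=3,sold=3 ship[2->3]=4 ship[1->2]=5 ship[0->1]=3 prod=4 -> inv=[7 4 12 9]
Step 3: demand=3,sold=3 ship[2->3]=4 ship[1->2]=4 ship[0->1]=3 prod=4 -> inv=[8 3 12 10]
Step 4: demand=3,sold=3 ship[2->3]=4 ship[1->2]=3 ship[0->1]=3 prod=4 -> inv=[9 3 11 11]
Step 5: demand=3,sold=3 ship[2->3]=4 ship[1->2]=3 ship[0->1]=3 prod=4 -> inv=[10 3 10 12]

10 3 10 12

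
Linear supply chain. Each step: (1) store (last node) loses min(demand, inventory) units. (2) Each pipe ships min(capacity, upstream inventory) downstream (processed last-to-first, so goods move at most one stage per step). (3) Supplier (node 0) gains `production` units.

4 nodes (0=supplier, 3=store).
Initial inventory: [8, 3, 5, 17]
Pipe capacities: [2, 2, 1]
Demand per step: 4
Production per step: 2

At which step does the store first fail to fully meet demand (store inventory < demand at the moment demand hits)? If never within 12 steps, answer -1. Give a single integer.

Step 1: demand=4,sold=4 ship[2->3]=1 ship[1->2]=2 ship[0->1]=2 prod=2 -> [8 3 6 14]
Step 2: demand=4,sold=4 ship[2->3]=1 ship[1->2]=2 ship[0->1]=2 prod=2 -> [8 3 7 11]
Step 3: demand=4,sold=4 ship[2->3]=1 ship[1->2]=2 ship[0->1]=2 prod=2 -> [8 3 8 8]
Step 4: demand=4,sold=4 ship[2->3]=1 ship[1->2]=2 ship[0->1]=2 prod=2 -> [8 3 9 5]
Step 5: demand=4,sold=4 ship[2->3]=1 ship[1->2]=2 ship[0->1]=2 prod=2 -> [8 3 10 2]
Step 6: demand=4,sold=2 ship[2->3]=1 ship[1->2]=2 ship[0->1]=2 prod=2 -> [8 3 11 1]
Step 7: demand=4,sold=1 ship[2->3]=1 ship[1->2]=2 ship[0->1]=2 prod=2 -> [8 3 12 1]
Step 8: demand=4,sold=1 ship[2->3]=1 ship[1->2]=2 ship[0->1]=2 prod=2 -> [8 3 13 1]
Step 9: demand=4,sold=1 ship[2->3]=1 ship[1->2]=2 ship[0->1]=2 prod=2 -> [8 3 14 1]
Step 10: demand=4,sold=1 ship[2->3]=1 ship[1->2]=2 ship[0->1]=2 prod=2 -> [8 3 15 1]
Step 11: demand=4,sold=1 ship[2->3]=1 ship[1->2]=2 ship[0->1]=2 prod=2 -> [8 3 16 1]
Step 12: demand=4,sold=1 ship[2->3]=1 ship[1->2]=2 ship[0->1]=2 prod=2 -> [8 3 17 1]
First stockout at step 6

6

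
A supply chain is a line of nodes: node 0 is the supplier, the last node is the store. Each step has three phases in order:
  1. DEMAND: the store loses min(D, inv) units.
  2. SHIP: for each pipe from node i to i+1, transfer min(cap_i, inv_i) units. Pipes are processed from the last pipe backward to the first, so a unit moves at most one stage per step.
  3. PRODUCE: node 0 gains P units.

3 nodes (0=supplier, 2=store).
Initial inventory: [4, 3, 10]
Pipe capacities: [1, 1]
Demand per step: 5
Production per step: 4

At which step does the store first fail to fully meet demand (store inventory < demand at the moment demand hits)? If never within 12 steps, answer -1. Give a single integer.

Step 1: demand=5,sold=5 ship[1->2]=1 ship[0->1]=1 prod=4 -> [7 3 6]
Step 2: demand=5,sold=5 ship[1->2]=1 ship[0->1]=1 prod=4 -> [10 3 2]
Step 3: demand=5,sold=2 ship[1->2]=1 ship[0->1]=1 prod=4 -> [13 3 1]
Step 4: demand=5,sold=1 ship[1->2]=1 ship[0->1]=1 prod=4 -> [16 3 1]
Step 5: demand=5,sold=1 ship[1->2]=1 ship[0->1]=1 prod=4 -> [19 3 1]
Step 6: demand=5,sold=1 ship[1->2]=1 ship[0->1]=1 prod=4 -> [22 3 1]
Step 7: demand=5,sold=1 ship[1->2]=1 ship[0->1]=1 prod=4 -> [25 3 1]
Step 8: demand=5,sold=1 ship[1->2]=1 ship[0->1]=1 prod=4 -> [28 3 1]
Step 9: demand=5,sold=1 ship[1->2]=1 ship[0->1]=1 prod=4 -> [31 3 1]
Step 10: demand=5,sold=1 ship[1->2]=1 ship[0->1]=1 prod=4 -> [34 3 1]
Step 11: demand=5,sold=1 ship[1->2]=1 ship[0->1]=1 prod=4 -> [37 3 1]
Step 12: demand=5,sold=1 ship[1->2]=1 ship[0->1]=1 prod=4 -> [40 3 1]
First stockout at step 3

3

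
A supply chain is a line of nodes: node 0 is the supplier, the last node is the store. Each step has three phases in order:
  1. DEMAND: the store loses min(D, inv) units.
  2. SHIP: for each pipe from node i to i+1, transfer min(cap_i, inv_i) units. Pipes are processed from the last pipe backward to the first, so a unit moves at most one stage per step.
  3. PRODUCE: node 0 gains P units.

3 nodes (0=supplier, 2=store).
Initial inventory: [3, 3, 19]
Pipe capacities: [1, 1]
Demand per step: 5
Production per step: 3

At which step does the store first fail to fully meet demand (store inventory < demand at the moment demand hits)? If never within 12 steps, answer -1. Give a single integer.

Step 1: demand=5,sold=5 ship[1->2]=1 ship[0->1]=1 prod=3 -> [5 3 15]
Step 2: demand=5,sold=5 ship[1->2]=1 ship[0->1]=1 prod=3 -> [7 3 11]
Step 3: demand=5,sold=5 ship[1->2]=1 ship[0->1]=1 prod=3 -> [9 3 7]
Step 4: demand=5,sold=5 ship[1->2]=1 ship[0->1]=1 prod=3 -> [11 3 3]
Step 5: demand=5,sold=3 ship[1->2]=1 ship[0->1]=1 prod=3 -> [13 3 1]
Step 6: demand=5,sold=1 ship[1->2]=1 ship[0->1]=1 prod=3 -> [15 3 1]
Step 7: demand=5,sold=1 ship[1->2]=1 ship[0->1]=1 prod=3 -> [17 3 1]
Step 8: demand=5,sold=1 ship[1->2]=1 ship[0->1]=1 prod=3 -> [19 3 1]
Step 9: demand=5,sold=1 ship[1->2]=1 ship[0->1]=1 prod=3 -> [21 3 1]
Step 10: demand=5,sold=1 ship[1->2]=1 ship[0->1]=1 prod=3 -> [23 3 1]
Step 11: demand=5,sold=1 ship[1->2]=1 ship[0->1]=1 prod=3 -> [25 3 1]
Step 12: demand=5,sold=1 ship[1->2]=1 ship[0->1]=1 prod=3 -> [27 3 1]
First stockout at step 5

5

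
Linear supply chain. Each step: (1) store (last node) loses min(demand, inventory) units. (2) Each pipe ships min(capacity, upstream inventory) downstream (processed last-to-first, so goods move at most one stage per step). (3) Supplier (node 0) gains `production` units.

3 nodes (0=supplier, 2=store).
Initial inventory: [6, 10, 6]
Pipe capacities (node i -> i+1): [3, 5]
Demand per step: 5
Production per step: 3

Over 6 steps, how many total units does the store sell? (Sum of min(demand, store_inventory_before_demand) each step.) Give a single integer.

Step 1: sold=5 (running total=5) -> [6 8 6]
Step 2: sold=5 (running total=10) -> [6 6 6]
Step 3: sold=5 (running total=15) -> [6 4 6]
Step 4: sold=5 (running total=20) -> [6 3 5]
Step 5: sold=5 (running total=25) -> [6 3 3]
Step 6: sold=3 (running total=28) -> [6 3 3]

Answer: 28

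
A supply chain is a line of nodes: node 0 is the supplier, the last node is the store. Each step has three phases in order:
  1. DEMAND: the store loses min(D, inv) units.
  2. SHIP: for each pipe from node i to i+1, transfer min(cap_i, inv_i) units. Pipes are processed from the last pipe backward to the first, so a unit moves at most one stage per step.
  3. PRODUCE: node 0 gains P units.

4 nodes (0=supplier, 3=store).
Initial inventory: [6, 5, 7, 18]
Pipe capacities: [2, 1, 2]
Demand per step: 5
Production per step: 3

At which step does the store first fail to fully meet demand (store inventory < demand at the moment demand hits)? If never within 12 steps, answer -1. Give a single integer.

Step 1: demand=5,sold=5 ship[2->3]=2 ship[1->2]=1 ship[0->1]=2 prod=3 -> [7 6 6 15]
Step 2: demand=5,sold=5 ship[2->3]=2 ship[1->2]=1 ship[0->1]=2 prod=3 -> [8 7 5 12]
Step 3: demand=5,sold=5 ship[2->3]=2 ship[1->2]=1 ship[0->1]=2 prod=3 -> [9 8 4 9]
Step 4: demand=5,sold=5 ship[2->3]=2 ship[1->2]=1 ship[0->1]=2 prod=3 -> [10 9 3 6]
Step 5: demand=5,sold=5 ship[2->3]=2 ship[1->2]=1 ship[0->1]=2 prod=3 -> [11 10 2 3]
Step 6: demand=5,sold=3 ship[2->3]=2 ship[1->2]=1 ship[0->1]=2 prod=3 -> [12 11 1 2]
Step 7: demand=5,sold=2 ship[2->3]=1 ship[1->2]=1 ship[0->1]=2 prod=3 -> [13 12 1 1]
Step 8: demand=5,sold=1 ship[2->3]=1 ship[1->2]=1 ship[0->1]=2 prod=3 -> [14 13 1 1]
Step 9: demand=5,sold=1 ship[2->3]=1 ship[1->2]=1 ship[0->1]=2 prod=3 -> [15 14 1 1]
Step 10: demand=5,sold=1 ship[2->3]=1 ship[1->2]=1 ship[0->1]=2 prod=3 -> [16 15 1 1]
Step 11: demand=5,sold=1 ship[2->3]=1 ship[1->2]=1 ship[0->1]=2 prod=3 -> [17 16 1 1]
Step 12: demand=5,sold=1 ship[2->3]=1 ship[1->2]=1 ship[0->1]=2 prod=3 -> [18 17 1 1]
First stockout at step 6

6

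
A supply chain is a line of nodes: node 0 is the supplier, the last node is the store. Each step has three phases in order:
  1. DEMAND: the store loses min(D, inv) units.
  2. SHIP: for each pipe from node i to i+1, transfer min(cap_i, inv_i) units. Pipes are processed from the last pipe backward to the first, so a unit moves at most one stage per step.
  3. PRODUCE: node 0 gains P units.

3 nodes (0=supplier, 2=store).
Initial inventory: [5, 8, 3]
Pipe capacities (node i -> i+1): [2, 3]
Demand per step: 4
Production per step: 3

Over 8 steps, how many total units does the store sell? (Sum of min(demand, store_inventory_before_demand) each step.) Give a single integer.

Step 1: sold=3 (running total=3) -> [6 7 3]
Step 2: sold=3 (running total=6) -> [7 6 3]
Step 3: sold=3 (running total=9) -> [8 5 3]
Step 4: sold=3 (running total=12) -> [9 4 3]
Step 5: sold=3 (running total=15) -> [10 3 3]
Step 6: sold=3 (running total=18) -> [11 2 3]
Step 7: sold=3 (running total=21) -> [12 2 2]
Step 8: sold=2 (running total=23) -> [13 2 2]

Answer: 23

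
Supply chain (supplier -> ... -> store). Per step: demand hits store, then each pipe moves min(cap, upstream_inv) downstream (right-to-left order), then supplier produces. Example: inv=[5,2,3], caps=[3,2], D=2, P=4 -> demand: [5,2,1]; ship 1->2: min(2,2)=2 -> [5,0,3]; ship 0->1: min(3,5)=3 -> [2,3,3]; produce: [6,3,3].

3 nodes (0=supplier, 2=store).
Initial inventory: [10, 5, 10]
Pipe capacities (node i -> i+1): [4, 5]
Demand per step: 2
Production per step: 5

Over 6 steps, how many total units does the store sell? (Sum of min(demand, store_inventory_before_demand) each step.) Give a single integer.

Answer: 12

Derivation:
Step 1: sold=2 (running total=2) -> [11 4 13]
Step 2: sold=2 (running total=4) -> [12 4 15]
Step 3: sold=2 (running total=6) -> [13 4 17]
Step 4: sold=2 (running total=8) -> [14 4 19]
Step 5: sold=2 (running total=10) -> [15 4 21]
Step 6: sold=2 (running total=12) -> [16 4 23]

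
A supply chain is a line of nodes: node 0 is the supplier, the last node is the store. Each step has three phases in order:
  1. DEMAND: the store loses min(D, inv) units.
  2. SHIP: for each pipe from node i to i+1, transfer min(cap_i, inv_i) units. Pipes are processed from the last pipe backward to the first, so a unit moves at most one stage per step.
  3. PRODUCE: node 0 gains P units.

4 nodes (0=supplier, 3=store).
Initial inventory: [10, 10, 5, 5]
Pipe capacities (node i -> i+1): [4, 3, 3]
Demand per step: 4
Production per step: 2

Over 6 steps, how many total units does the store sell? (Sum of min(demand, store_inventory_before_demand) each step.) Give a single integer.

Step 1: sold=4 (running total=4) -> [8 11 5 4]
Step 2: sold=4 (running total=8) -> [6 12 5 3]
Step 3: sold=3 (running total=11) -> [4 13 5 3]
Step 4: sold=3 (running total=14) -> [2 14 5 3]
Step 5: sold=3 (running total=17) -> [2 13 5 3]
Step 6: sold=3 (running total=20) -> [2 12 5 3]

Answer: 20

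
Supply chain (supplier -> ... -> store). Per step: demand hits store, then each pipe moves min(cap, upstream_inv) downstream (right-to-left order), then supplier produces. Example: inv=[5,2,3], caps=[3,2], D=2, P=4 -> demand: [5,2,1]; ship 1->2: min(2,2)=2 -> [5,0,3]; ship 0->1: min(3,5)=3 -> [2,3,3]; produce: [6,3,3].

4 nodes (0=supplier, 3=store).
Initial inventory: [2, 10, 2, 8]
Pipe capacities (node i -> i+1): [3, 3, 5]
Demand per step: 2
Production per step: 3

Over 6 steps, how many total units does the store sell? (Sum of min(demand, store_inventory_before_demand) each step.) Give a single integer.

Answer: 12

Derivation:
Step 1: sold=2 (running total=2) -> [3 9 3 8]
Step 2: sold=2 (running total=4) -> [3 9 3 9]
Step 3: sold=2 (running total=6) -> [3 9 3 10]
Step 4: sold=2 (running total=8) -> [3 9 3 11]
Step 5: sold=2 (running total=10) -> [3 9 3 12]
Step 6: sold=2 (running total=12) -> [3 9 3 13]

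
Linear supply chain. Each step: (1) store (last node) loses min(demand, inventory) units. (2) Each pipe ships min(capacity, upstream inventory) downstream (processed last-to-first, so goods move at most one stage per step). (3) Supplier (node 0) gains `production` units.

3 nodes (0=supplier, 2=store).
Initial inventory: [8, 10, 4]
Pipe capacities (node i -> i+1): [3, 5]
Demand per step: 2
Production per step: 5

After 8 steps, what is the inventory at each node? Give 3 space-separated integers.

Step 1: demand=2,sold=2 ship[1->2]=5 ship[0->1]=3 prod=5 -> inv=[10 8 7]
Step 2: demand=2,sold=2 ship[1->2]=5 ship[0->1]=3 prod=5 -> inv=[12 6 10]
Step 3: demand=2,sold=2 ship[1->2]=5 ship[0->1]=3 prod=5 -> inv=[14 4 13]
Step 4: demand=2,sold=2 ship[1->2]=4 ship[0->1]=3 prod=5 -> inv=[16 3 15]
Step 5: demand=2,sold=2 ship[1->2]=3 ship[0->1]=3 prod=5 -> inv=[18 3 16]
Step 6: demand=2,sold=2 ship[1->2]=3 ship[0->1]=3 prod=5 -> inv=[20 3 17]
Step 7: demand=2,sold=2 ship[1->2]=3 ship[0->1]=3 prod=5 -> inv=[22 3 18]
Step 8: demand=2,sold=2 ship[1->2]=3 ship[0->1]=3 prod=5 -> inv=[24 3 19]

24 3 19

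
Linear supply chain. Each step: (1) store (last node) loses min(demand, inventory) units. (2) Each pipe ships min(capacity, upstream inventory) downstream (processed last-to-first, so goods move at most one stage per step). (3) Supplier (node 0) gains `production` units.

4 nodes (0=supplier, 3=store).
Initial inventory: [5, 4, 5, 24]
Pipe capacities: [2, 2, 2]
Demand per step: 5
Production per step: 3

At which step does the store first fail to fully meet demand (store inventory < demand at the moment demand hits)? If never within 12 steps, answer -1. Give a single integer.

Step 1: demand=5,sold=5 ship[2->3]=2 ship[1->2]=2 ship[0->1]=2 prod=3 -> [6 4 5 21]
Step 2: demand=5,sold=5 ship[2->3]=2 ship[1->2]=2 ship[0->1]=2 prod=3 -> [7 4 5 18]
Step 3: demand=5,sold=5 ship[2->3]=2 ship[1->2]=2 ship[0->1]=2 prod=3 -> [8 4 5 15]
Step 4: demand=5,sold=5 ship[2->3]=2 ship[1->2]=2 ship[0->1]=2 prod=3 -> [9 4 5 12]
Step 5: demand=5,sold=5 ship[2->3]=2 ship[1->2]=2 ship[0->1]=2 prod=3 -> [10 4 5 9]
Step 6: demand=5,sold=5 ship[2->3]=2 ship[1->2]=2 ship[0->1]=2 prod=3 -> [11 4 5 6]
Step 7: demand=5,sold=5 ship[2->3]=2 ship[1->2]=2 ship[0->1]=2 prod=3 -> [12 4 5 3]
Step 8: demand=5,sold=3 ship[2->3]=2 ship[1->2]=2 ship[0->1]=2 prod=3 -> [13 4 5 2]
Step 9: demand=5,sold=2 ship[2->3]=2 ship[1->2]=2 ship[0->1]=2 prod=3 -> [14 4 5 2]
Step 10: demand=5,sold=2 ship[2->3]=2 ship[1->2]=2 ship[0->1]=2 prod=3 -> [15 4 5 2]
Step 11: demand=5,sold=2 ship[2->3]=2 ship[1->2]=2 ship[0->1]=2 prod=3 -> [16 4 5 2]
Step 12: demand=5,sold=2 ship[2->3]=2 ship[1->2]=2 ship[0->1]=2 prod=3 -> [17 4 5 2]
First stockout at step 8

8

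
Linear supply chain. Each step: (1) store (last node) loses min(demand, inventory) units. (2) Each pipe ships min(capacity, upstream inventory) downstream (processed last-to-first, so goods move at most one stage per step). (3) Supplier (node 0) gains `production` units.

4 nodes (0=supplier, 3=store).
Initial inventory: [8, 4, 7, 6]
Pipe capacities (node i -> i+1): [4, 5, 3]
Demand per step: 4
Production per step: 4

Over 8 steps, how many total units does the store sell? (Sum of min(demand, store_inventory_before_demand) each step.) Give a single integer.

Step 1: sold=4 (running total=4) -> [8 4 8 5]
Step 2: sold=4 (running total=8) -> [8 4 9 4]
Step 3: sold=4 (running total=12) -> [8 4 10 3]
Step 4: sold=3 (running total=15) -> [8 4 11 3]
Step 5: sold=3 (running total=18) -> [8 4 12 3]
Step 6: sold=3 (running total=21) -> [8 4 13 3]
Step 7: sold=3 (running total=24) -> [8 4 14 3]
Step 8: sold=3 (running total=27) -> [8 4 15 3]

Answer: 27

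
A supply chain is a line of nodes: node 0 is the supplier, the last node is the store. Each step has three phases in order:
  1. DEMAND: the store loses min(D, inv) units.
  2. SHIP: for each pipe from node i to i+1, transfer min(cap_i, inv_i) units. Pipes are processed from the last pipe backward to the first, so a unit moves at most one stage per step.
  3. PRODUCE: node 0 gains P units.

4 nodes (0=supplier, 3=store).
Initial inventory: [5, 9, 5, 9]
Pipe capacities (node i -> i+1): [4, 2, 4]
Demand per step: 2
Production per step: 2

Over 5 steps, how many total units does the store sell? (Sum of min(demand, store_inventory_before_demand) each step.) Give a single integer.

Answer: 10

Derivation:
Step 1: sold=2 (running total=2) -> [3 11 3 11]
Step 2: sold=2 (running total=4) -> [2 12 2 12]
Step 3: sold=2 (running total=6) -> [2 12 2 12]
Step 4: sold=2 (running total=8) -> [2 12 2 12]
Step 5: sold=2 (running total=10) -> [2 12 2 12]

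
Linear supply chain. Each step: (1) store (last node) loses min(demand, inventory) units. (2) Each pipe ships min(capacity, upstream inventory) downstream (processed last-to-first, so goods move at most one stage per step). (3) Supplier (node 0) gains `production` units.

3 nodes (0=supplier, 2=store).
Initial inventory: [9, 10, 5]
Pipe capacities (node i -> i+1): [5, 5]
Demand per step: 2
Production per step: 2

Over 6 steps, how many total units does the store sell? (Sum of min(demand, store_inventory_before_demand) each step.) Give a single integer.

Answer: 12

Derivation:
Step 1: sold=2 (running total=2) -> [6 10 8]
Step 2: sold=2 (running total=4) -> [3 10 11]
Step 3: sold=2 (running total=6) -> [2 8 14]
Step 4: sold=2 (running total=8) -> [2 5 17]
Step 5: sold=2 (running total=10) -> [2 2 20]
Step 6: sold=2 (running total=12) -> [2 2 20]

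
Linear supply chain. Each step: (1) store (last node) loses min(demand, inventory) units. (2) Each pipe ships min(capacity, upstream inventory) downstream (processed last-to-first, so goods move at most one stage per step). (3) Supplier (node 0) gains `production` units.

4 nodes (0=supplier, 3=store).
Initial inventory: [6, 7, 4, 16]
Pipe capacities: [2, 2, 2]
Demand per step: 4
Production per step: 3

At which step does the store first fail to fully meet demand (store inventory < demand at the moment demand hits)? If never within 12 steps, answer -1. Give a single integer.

Step 1: demand=4,sold=4 ship[2->3]=2 ship[1->2]=2 ship[0->1]=2 prod=3 -> [7 7 4 14]
Step 2: demand=4,sold=4 ship[2->3]=2 ship[1->2]=2 ship[0->1]=2 prod=3 -> [8 7 4 12]
Step 3: demand=4,sold=4 ship[2->3]=2 ship[1->2]=2 ship[0->1]=2 prod=3 -> [9 7 4 10]
Step 4: demand=4,sold=4 ship[2->3]=2 ship[1->2]=2 ship[0->1]=2 prod=3 -> [10 7 4 8]
Step 5: demand=4,sold=4 ship[2->3]=2 ship[1->2]=2 ship[0->1]=2 prod=3 -> [11 7 4 6]
Step 6: demand=4,sold=4 ship[2->3]=2 ship[1->2]=2 ship[0->1]=2 prod=3 -> [12 7 4 4]
Step 7: demand=4,sold=4 ship[2->3]=2 ship[1->2]=2 ship[0->1]=2 prod=3 -> [13 7 4 2]
Step 8: demand=4,sold=2 ship[2->3]=2 ship[1->2]=2 ship[0->1]=2 prod=3 -> [14 7 4 2]
Step 9: demand=4,sold=2 ship[2->3]=2 ship[1->2]=2 ship[0->1]=2 prod=3 -> [15 7 4 2]
Step 10: demand=4,sold=2 ship[2->3]=2 ship[1->2]=2 ship[0->1]=2 prod=3 -> [16 7 4 2]
Step 11: demand=4,sold=2 ship[2->3]=2 ship[1->2]=2 ship[0->1]=2 prod=3 -> [17 7 4 2]
Step 12: demand=4,sold=2 ship[2->3]=2 ship[1->2]=2 ship[0->1]=2 prod=3 -> [18 7 4 2]
First stockout at step 8

8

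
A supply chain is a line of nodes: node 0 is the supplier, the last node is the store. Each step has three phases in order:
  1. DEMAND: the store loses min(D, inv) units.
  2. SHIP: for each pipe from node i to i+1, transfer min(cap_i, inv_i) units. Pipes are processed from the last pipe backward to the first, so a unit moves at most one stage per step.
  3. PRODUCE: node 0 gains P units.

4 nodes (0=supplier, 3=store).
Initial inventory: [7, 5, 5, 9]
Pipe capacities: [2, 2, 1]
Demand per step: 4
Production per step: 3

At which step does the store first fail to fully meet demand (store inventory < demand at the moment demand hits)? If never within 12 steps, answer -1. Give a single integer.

Step 1: demand=4,sold=4 ship[2->3]=1 ship[1->2]=2 ship[0->1]=2 prod=3 -> [8 5 6 6]
Step 2: demand=4,sold=4 ship[2->3]=1 ship[1->2]=2 ship[0->1]=2 prod=3 -> [9 5 7 3]
Step 3: demand=4,sold=3 ship[2->3]=1 ship[1->2]=2 ship[0->1]=2 prod=3 -> [10 5 8 1]
Step 4: demand=4,sold=1 ship[2->3]=1 ship[1->2]=2 ship[0->1]=2 prod=3 -> [11 5 9 1]
Step 5: demand=4,sold=1 ship[2->3]=1 ship[1->2]=2 ship[0->1]=2 prod=3 -> [12 5 10 1]
Step 6: demand=4,sold=1 ship[2->3]=1 ship[1->2]=2 ship[0->1]=2 prod=3 -> [13 5 11 1]
Step 7: demand=4,sold=1 ship[2->3]=1 ship[1->2]=2 ship[0->1]=2 prod=3 -> [14 5 12 1]
Step 8: demand=4,sold=1 ship[2->3]=1 ship[1->2]=2 ship[0->1]=2 prod=3 -> [15 5 13 1]
Step 9: demand=4,sold=1 ship[2->3]=1 ship[1->2]=2 ship[0->1]=2 prod=3 -> [16 5 14 1]
Step 10: demand=4,sold=1 ship[2->3]=1 ship[1->2]=2 ship[0->1]=2 prod=3 -> [17 5 15 1]
Step 11: demand=4,sold=1 ship[2->3]=1 ship[1->2]=2 ship[0->1]=2 prod=3 -> [18 5 16 1]
Step 12: demand=4,sold=1 ship[2->3]=1 ship[1->2]=2 ship[0->1]=2 prod=3 -> [19 5 17 1]
First stockout at step 3

3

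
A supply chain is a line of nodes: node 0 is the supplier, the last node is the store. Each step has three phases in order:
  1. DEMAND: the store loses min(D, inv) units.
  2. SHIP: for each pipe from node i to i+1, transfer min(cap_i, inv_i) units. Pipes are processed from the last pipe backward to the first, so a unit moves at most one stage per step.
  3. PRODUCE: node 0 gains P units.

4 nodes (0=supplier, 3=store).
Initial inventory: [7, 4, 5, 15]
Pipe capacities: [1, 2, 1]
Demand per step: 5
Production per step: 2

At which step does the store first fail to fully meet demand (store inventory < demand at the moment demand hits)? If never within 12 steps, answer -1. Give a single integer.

Step 1: demand=5,sold=5 ship[2->3]=1 ship[1->2]=2 ship[0->1]=1 prod=2 -> [8 3 6 11]
Step 2: demand=5,sold=5 ship[2->3]=1 ship[1->2]=2 ship[0->1]=1 prod=2 -> [9 2 7 7]
Step 3: demand=5,sold=5 ship[2->3]=1 ship[1->2]=2 ship[0->1]=1 prod=2 -> [10 1 8 3]
Step 4: demand=5,sold=3 ship[2->3]=1 ship[1->2]=1 ship[0->1]=1 prod=2 -> [11 1 8 1]
Step 5: demand=5,sold=1 ship[2->3]=1 ship[1->2]=1 ship[0->1]=1 prod=2 -> [12 1 8 1]
Step 6: demand=5,sold=1 ship[2->3]=1 ship[1->2]=1 ship[0->1]=1 prod=2 -> [13 1 8 1]
Step 7: demand=5,sold=1 ship[2->3]=1 ship[1->2]=1 ship[0->1]=1 prod=2 -> [14 1 8 1]
Step 8: demand=5,sold=1 ship[2->3]=1 ship[1->2]=1 ship[0->1]=1 prod=2 -> [15 1 8 1]
Step 9: demand=5,sold=1 ship[2->3]=1 ship[1->2]=1 ship[0->1]=1 prod=2 -> [16 1 8 1]
Step 10: demand=5,sold=1 ship[2->3]=1 ship[1->2]=1 ship[0->1]=1 prod=2 -> [17 1 8 1]
Step 11: demand=5,sold=1 ship[2->3]=1 ship[1->2]=1 ship[0->1]=1 prod=2 -> [18 1 8 1]
Step 12: demand=5,sold=1 ship[2->3]=1 ship[1->2]=1 ship[0->1]=1 prod=2 -> [19 1 8 1]
First stockout at step 4

4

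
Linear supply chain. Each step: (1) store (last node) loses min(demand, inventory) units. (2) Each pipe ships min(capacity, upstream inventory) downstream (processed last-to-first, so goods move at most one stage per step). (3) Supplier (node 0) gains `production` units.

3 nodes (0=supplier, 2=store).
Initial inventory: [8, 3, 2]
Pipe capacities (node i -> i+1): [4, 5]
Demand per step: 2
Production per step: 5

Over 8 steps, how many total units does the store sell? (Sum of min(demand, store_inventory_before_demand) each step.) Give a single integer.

Answer: 16

Derivation:
Step 1: sold=2 (running total=2) -> [9 4 3]
Step 2: sold=2 (running total=4) -> [10 4 5]
Step 3: sold=2 (running total=6) -> [11 4 7]
Step 4: sold=2 (running total=8) -> [12 4 9]
Step 5: sold=2 (running total=10) -> [13 4 11]
Step 6: sold=2 (running total=12) -> [14 4 13]
Step 7: sold=2 (running total=14) -> [15 4 15]
Step 8: sold=2 (running total=16) -> [16 4 17]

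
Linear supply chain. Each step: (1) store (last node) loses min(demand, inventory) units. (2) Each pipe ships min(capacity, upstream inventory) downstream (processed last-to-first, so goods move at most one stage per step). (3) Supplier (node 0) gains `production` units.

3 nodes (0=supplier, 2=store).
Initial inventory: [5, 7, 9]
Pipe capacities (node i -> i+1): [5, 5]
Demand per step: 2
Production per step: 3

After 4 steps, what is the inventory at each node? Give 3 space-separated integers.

Step 1: demand=2,sold=2 ship[1->2]=5 ship[0->1]=5 prod=3 -> inv=[3 7 12]
Step 2: demand=2,sold=2 ship[1->2]=5 ship[0->1]=3 prod=3 -> inv=[3 5 15]
Step 3: demand=2,sold=2 ship[1->2]=5 ship[0->1]=3 prod=3 -> inv=[3 3 18]
Step 4: demand=2,sold=2 ship[1->2]=3 ship[0->1]=3 prod=3 -> inv=[3 3 19]

3 3 19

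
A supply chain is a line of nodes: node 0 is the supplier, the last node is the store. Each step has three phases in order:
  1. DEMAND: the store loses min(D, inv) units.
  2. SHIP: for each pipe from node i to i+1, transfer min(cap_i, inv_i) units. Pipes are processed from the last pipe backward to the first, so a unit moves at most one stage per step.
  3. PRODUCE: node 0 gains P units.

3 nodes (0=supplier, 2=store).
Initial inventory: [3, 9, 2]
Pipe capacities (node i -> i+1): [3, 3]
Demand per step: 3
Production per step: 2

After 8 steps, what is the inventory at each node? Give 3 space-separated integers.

Step 1: demand=3,sold=2 ship[1->2]=3 ship[0->1]=3 prod=2 -> inv=[2 9 3]
Step 2: demand=3,sold=3 ship[1->2]=3 ship[0->1]=2 prod=2 -> inv=[2 8 3]
Step 3: demand=3,sold=3 ship[1->2]=3 ship[0->1]=2 prod=2 -> inv=[2 7 3]
Step 4: demand=3,sold=3 ship[1->2]=3 ship[0->1]=2 prod=2 -> inv=[2 6 3]
Step 5: demand=3,sold=3 ship[1->2]=3 ship[0->1]=2 prod=2 -> inv=[2 5 3]
Step 6: demand=3,sold=3 ship[1->2]=3 ship[0->1]=2 prod=2 -> inv=[2 4 3]
Step 7: demand=3,sold=3 ship[1->2]=3 ship[0->1]=2 prod=2 -> inv=[2 3 3]
Step 8: demand=3,sold=3 ship[1->2]=3 ship[0->1]=2 prod=2 -> inv=[2 2 3]

2 2 3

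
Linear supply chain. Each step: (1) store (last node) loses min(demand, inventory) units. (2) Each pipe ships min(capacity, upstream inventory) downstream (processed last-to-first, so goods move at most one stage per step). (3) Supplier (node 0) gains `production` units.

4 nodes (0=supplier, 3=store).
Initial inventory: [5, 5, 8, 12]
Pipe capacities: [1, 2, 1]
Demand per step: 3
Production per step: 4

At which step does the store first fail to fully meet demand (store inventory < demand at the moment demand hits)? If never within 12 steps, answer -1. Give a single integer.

Step 1: demand=3,sold=3 ship[2->3]=1 ship[1->2]=2 ship[0->1]=1 prod=4 -> [8 4 9 10]
Step 2: demand=3,sold=3 ship[2->3]=1 ship[1->2]=2 ship[0->1]=1 prod=4 -> [11 3 10 8]
Step 3: demand=3,sold=3 ship[2->3]=1 ship[1->2]=2 ship[0->1]=1 prod=4 -> [14 2 11 6]
Step 4: demand=3,sold=3 ship[2->3]=1 ship[1->2]=2 ship[0->1]=1 prod=4 -> [17 1 12 4]
Step 5: demand=3,sold=3 ship[2->3]=1 ship[1->2]=1 ship[0->1]=1 prod=4 -> [20 1 12 2]
Step 6: demand=3,sold=2 ship[2->3]=1 ship[1->2]=1 ship[0->1]=1 prod=4 -> [23 1 12 1]
Step 7: demand=3,sold=1 ship[2->3]=1 ship[1->2]=1 ship[0->1]=1 prod=4 -> [26 1 12 1]
Step 8: demand=3,sold=1 ship[2->3]=1 ship[1->2]=1 ship[0->1]=1 prod=4 -> [29 1 12 1]
Step 9: demand=3,sold=1 ship[2->3]=1 ship[1->2]=1 ship[0->1]=1 prod=4 -> [32 1 12 1]
Step 10: demand=3,sold=1 ship[2->3]=1 ship[1->2]=1 ship[0->1]=1 prod=4 -> [35 1 12 1]
Step 11: demand=3,sold=1 ship[2->3]=1 ship[1->2]=1 ship[0->1]=1 prod=4 -> [38 1 12 1]
Step 12: demand=3,sold=1 ship[2->3]=1 ship[1->2]=1 ship[0->1]=1 prod=4 -> [41 1 12 1]
First stockout at step 6

6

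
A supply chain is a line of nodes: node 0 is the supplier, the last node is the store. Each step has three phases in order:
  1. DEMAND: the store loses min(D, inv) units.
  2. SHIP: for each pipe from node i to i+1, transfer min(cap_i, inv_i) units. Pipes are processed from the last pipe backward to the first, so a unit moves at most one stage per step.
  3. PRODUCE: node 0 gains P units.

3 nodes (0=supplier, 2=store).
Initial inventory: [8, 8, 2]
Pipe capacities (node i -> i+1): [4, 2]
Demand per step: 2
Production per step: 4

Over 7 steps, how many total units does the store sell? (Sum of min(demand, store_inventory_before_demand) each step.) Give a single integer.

Answer: 14

Derivation:
Step 1: sold=2 (running total=2) -> [8 10 2]
Step 2: sold=2 (running total=4) -> [8 12 2]
Step 3: sold=2 (running total=6) -> [8 14 2]
Step 4: sold=2 (running total=8) -> [8 16 2]
Step 5: sold=2 (running total=10) -> [8 18 2]
Step 6: sold=2 (running total=12) -> [8 20 2]
Step 7: sold=2 (running total=14) -> [8 22 2]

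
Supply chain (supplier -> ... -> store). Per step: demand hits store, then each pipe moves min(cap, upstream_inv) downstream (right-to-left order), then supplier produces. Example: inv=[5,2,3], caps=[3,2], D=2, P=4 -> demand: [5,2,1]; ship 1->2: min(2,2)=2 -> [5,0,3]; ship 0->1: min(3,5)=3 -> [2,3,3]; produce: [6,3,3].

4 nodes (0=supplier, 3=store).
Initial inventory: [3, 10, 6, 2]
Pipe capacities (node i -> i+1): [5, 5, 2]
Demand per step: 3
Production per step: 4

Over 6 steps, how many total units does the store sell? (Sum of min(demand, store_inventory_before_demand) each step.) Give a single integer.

Step 1: sold=2 (running total=2) -> [4 8 9 2]
Step 2: sold=2 (running total=4) -> [4 7 12 2]
Step 3: sold=2 (running total=6) -> [4 6 15 2]
Step 4: sold=2 (running total=8) -> [4 5 18 2]
Step 5: sold=2 (running total=10) -> [4 4 21 2]
Step 6: sold=2 (running total=12) -> [4 4 23 2]

Answer: 12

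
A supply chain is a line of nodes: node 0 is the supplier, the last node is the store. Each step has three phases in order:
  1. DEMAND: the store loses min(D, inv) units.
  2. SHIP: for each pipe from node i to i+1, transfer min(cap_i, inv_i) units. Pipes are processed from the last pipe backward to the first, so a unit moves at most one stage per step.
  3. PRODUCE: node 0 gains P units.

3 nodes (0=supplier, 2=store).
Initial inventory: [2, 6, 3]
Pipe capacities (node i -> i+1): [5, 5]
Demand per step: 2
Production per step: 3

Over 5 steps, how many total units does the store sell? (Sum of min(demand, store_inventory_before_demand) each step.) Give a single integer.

Step 1: sold=2 (running total=2) -> [3 3 6]
Step 2: sold=2 (running total=4) -> [3 3 7]
Step 3: sold=2 (running total=6) -> [3 3 8]
Step 4: sold=2 (running total=8) -> [3 3 9]
Step 5: sold=2 (running total=10) -> [3 3 10]

Answer: 10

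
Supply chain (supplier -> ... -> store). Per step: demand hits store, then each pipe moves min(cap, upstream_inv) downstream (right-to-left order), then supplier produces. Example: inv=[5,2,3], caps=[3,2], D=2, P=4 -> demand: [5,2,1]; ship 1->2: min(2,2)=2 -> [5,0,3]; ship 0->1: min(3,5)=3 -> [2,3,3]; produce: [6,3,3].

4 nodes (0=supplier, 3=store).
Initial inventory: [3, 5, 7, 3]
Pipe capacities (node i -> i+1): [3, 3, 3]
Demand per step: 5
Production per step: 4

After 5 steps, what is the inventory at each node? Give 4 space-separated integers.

Step 1: demand=5,sold=3 ship[2->3]=3 ship[1->2]=3 ship[0->1]=3 prod=4 -> inv=[4 5 7 3]
Step 2: demand=5,sold=3 ship[2->3]=3 ship[1->2]=3 ship[0->1]=3 prod=4 -> inv=[5 5 7 3]
Step 3: demand=5,sold=3 ship[2->3]=3 ship[1->2]=3 ship[0->1]=3 prod=4 -> inv=[6 5 7 3]
Step 4: demand=5,sold=3 ship[2->3]=3 ship[1->2]=3 ship[0->1]=3 prod=4 -> inv=[7 5 7 3]
Step 5: demand=5,sold=3 ship[2->3]=3 ship[1->2]=3 ship[0->1]=3 prod=4 -> inv=[8 5 7 3]

8 5 7 3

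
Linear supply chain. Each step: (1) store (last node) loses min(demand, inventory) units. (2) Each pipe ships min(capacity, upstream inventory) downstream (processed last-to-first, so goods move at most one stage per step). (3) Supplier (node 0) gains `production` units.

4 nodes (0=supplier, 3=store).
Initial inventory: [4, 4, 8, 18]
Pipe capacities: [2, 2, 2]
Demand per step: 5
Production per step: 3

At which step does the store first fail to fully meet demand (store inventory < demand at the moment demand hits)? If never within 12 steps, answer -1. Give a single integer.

Step 1: demand=5,sold=5 ship[2->3]=2 ship[1->2]=2 ship[0->1]=2 prod=3 -> [5 4 8 15]
Step 2: demand=5,sold=5 ship[2->3]=2 ship[1->2]=2 ship[0->1]=2 prod=3 -> [6 4 8 12]
Step 3: demand=5,sold=5 ship[2->3]=2 ship[1->2]=2 ship[0->1]=2 prod=3 -> [7 4 8 9]
Step 4: demand=5,sold=5 ship[2->3]=2 ship[1->2]=2 ship[0->1]=2 prod=3 -> [8 4 8 6]
Step 5: demand=5,sold=5 ship[2->3]=2 ship[1->2]=2 ship[0->1]=2 prod=3 -> [9 4 8 3]
Step 6: demand=5,sold=3 ship[2->3]=2 ship[1->2]=2 ship[0->1]=2 prod=3 -> [10 4 8 2]
Step 7: demand=5,sold=2 ship[2->3]=2 ship[1->2]=2 ship[0->1]=2 prod=3 -> [11 4 8 2]
Step 8: demand=5,sold=2 ship[2->3]=2 ship[1->2]=2 ship[0->1]=2 prod=3 -> [12 4 8 2]
Step 9: demand=5,sold=2 ship[2->3]=2 ship[1->2]=2 ship[0->1]=2 prod=3 -> [13 4 8 2]
Step 10: demand=5,sold=2 ship[2->3]=2 ship[1->2]=2 ship[0->1]=2 prod=3 -> [14 4 8 2]
Step 11: demand=5,sold=2 ship[2->3]=2 ship[1->2]=2 ship[0->1]=2 prod=3 -> [15 4 8 2]
Step 12: demand=5,sold=2 ship[2->3]=2 ship[1->2]=2 ship[0->1]=2 prod=3 -> [16 4 8 2]
First stockout at step 6

6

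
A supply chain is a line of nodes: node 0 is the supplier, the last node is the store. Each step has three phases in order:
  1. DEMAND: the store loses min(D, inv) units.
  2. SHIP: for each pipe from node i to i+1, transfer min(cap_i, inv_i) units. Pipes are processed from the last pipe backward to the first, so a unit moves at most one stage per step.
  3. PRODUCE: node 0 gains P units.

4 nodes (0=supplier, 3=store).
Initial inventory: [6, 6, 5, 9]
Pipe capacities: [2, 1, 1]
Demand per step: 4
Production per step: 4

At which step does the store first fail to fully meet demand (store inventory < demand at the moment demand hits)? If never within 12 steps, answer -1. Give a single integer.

Step 1: demand=4,sold=4 ship[2->3]=1 ship[1->2]=1 ship[0->1]=2 prod=4 -> [8 7 5 6]
Step 2: demand=4,sold=4 ship[2->3]=1 ship[1->2]=1 ship[0->1]=2 prod=4 -> [10 8 5 3]
Step 3: demand=4,sold=3 ship[2->3]=1 ship[1->2]=1 ship[0->1]=2 prod=4 -> [12 9 5 1]
Step 4: demand=4,sold=1 ship[2->3]=1 ship[1->2]=1 ship[0->1]=2 prod=4 -> [14 10 5 1]
Step 5: demand=4,sold=1 ship[2->3]=1 ship[1->2]=1 ship[0->1]=2 prod=4 -> [16 11 5 1]
Step 6: demand=4,sold=1 ship[2->3]=1 ship[1->2]=1 ship[0->1]=2 prod=4 -> [18 12 5 1]
Step 7: demand=4,sold=1 ship[2->3]=1 ship[1->2]=1 ship[0->1]=2 prod=4 -> [20 13 5 1]
Step 8: demand=4,sold=1 ship[2->3]=1 ship[1->2]=1 ship[0->1]=2 prod=4 -> [22 14 5 1]
Step 9: demand=4,sold=1 ship[2->3]=1 ship[1->2]=1 ship[0->1]=2 prod=4 -> [24 15 5 1]
Step 10: demand=4,sold=1 ship[2->3]=1 ship[1->2]=1 ship[0->1]=2 prod=4 -> [26 16 5 1]
Step 11: demand=4,sold=1 ship[2->3]=1 ship[1->2]=1 ship[0->1]=2 prod=4 -> [28 17 5 1]
Step 12: demand=4,sold=1 ship[2->3]=1 ship[1->2]=1 ship[0->1]=2 prod=4 -> [30 18 5 1]
First stockout at step 3

3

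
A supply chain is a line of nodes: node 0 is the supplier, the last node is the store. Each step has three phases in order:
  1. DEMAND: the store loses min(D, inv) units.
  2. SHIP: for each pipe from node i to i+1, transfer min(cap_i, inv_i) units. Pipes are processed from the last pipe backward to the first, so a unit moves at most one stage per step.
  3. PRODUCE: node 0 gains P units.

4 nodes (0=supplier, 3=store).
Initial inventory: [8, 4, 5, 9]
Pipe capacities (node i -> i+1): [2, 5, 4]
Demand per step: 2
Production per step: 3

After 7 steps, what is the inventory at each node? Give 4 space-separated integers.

Step 1: demand=2,sold=2 ship[2->3]=4 ship[1->2]=4 ship[0->1]=2 prod=3 -> inv=[9 2 5 11]
Step 2: demand=2,sold=2 ship[2->3]=4 ship[1->2]=2 ship[0->1]=2 prod=3 -> inv=[10 2 3 13]
Step 3: demand=2,sold=2 ship[2->3]=3 ship[1->2]=2 ship[0->1]=2 prod=3 -> inv=[11 2 2 14]
Step 4: demand=2,sold=2 ship[2->3]=2 ship[1->2]=2 ship[0->1]=2 prod=3 -> inv=[12 2 2 14]
Step 5: demand=2,sold=2 ship[2->3]=2 ship[1->2]=2 ship[0->1]=2 prod=3 -> inv=[13 2 2 14]
Step 6: demand=2,sold=2 ship[2->3]=2 ship[1->2]=2 ship[0->1]=2 prod=3 -> inv=[14 2 2 14]
Step 7: demand=2,sold=2 ship[2->3]=2 ship[1->2]=2 ship[0->1]=2 prod=3 -> inv=[15 2 2 14]

15 2 2 14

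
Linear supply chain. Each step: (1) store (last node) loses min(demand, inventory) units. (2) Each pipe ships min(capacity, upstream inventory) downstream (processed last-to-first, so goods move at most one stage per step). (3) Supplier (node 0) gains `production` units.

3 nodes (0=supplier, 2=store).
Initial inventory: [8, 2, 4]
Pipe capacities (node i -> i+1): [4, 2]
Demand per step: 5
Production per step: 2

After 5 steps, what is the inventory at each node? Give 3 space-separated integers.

Step 1: demand=5,sold=4 ship[1->2]=2 ship[0->1]=4 prod=2 -> inv=[6 4 2]
Step 2: demand=5,sold=2 ship[1->2]=2 ship[0->1]=4 prod=2 -> inv=[4 6 2]
Step 3: demand=5,sold=2 ship[1->2]=2 ship[0->1]=4 prod=2 -> inv=[2 8 2]
Step 4: demand=5,sold=2 ship[1->2]=2 ship[0->1]=2 prod=2 -> inv=[2 8 2]
Step 5: demand=5,sold=2 ship[1->2]=2 ship[0->1]=2 prod=2 -> inv=[2 8 2]

2 8 2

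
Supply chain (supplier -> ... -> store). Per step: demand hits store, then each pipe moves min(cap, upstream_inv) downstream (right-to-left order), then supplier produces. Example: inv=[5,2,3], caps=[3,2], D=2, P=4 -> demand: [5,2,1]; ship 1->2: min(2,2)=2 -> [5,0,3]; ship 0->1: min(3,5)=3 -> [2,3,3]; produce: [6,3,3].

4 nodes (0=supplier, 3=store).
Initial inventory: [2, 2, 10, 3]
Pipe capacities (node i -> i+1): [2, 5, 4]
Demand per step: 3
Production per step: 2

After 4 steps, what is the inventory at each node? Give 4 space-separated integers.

Step 1: demand=3,sold=3 ship[2->3]=4 ship[1->2]=2 ship[0->1]=2 prod=2 -> inv=[2 2 8 4]
Step 2: demand=3,sold=3 ship[2->3]=4 ship[1->2]=2 ship[0->1]=2 prod=2 -> inv=[2 2 6 5]
Step 3: demand=3,sold=3 ship[2->3]=4 ship[1->2]=2 ship[0->1]=2 prod=2 -> inv=[2 2 4 6]
Step 4: demand=3,sold=3 ship[2->3]=4 ship[1->2]=2 ship[0->1]=2 prod=2 -> inv=[2 2 2 7]

2 2 2 7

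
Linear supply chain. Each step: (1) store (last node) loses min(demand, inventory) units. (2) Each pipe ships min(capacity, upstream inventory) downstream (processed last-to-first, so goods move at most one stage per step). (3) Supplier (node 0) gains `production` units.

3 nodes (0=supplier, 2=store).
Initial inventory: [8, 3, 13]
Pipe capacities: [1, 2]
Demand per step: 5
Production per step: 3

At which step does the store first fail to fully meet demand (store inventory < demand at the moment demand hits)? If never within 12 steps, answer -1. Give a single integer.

Step 1: demand=5,sold=5 ship[1->2]=2 ship[0->1]=1 prod=3 -> [10 2 10]
Step 2: demand=5,sold=5 ship[1->2]=2 ship[0->1]=1 prod=3 -> [12 1 7]
Step 3: demand=5,sold=5 ship[1->2]=1 ship[0->1]=1 prod=3 -> [14 1 3]
Step 4: demand=5,sold=3 ship[1->2]=1 ship[0->1]=1 prod=3 -> [16 1 1]
Step 5: demand=5,sold=1 ship[1->2]=1 ship[0->1]=1 prod=3 -> [18 1 1]
Step 6: demand=5,sold=1 ship[1->2]=1 ship[0->1]=1 prod=3 -> [20 1 1]
Step 7: demand=5,sold=1 ship[1->2]=1 ship[0->1]=1 prod=3 -> [22 1 1]
Step 8: demand=5,sold=1 ship[1->2]=1 ship[0->1]=1 prod=3 -> [24 1 1]
Step 9: demand=5,sold=1 ship[1->2]=1 ship[0->1]=1 prod=3 -> [26 1 1]
Step 10: demand=5,sold=1 ship[1->2]=1 ship[0->1]=1 prod=3 -> [28 1 1]
Step 11: demand=5,sold=1 ship[1->2]=1 ship[0->1]=1 prod=3 -> [30 1 1]
Step 12: demand=5,sold=1 ship[1->2]=1 ship[0->1]=1 prod=3 -> [32 1 1]
First stockout at step 4

4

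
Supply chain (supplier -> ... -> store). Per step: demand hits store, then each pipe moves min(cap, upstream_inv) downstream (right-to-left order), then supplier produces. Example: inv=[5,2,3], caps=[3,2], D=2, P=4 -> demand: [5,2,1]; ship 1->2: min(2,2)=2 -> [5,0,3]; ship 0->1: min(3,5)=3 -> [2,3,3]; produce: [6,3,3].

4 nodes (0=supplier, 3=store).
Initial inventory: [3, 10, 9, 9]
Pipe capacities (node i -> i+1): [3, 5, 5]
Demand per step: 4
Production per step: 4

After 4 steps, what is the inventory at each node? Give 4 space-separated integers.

Step 1: demand=4,sold=4 ship[2->3]=5 ship[1->2]=5 ship[0->1]=3 prod=4 -> inv=[4 8 9 10]
Step 2: demand=4,sold=4 ship[2->3]=5 ship[1->2]=5 ship[0->1]=3 prod=4 -> inv=[5 6 9 11]
Step 3: demand=4,sold=4 ship[2->3]=5 ship[1->2]=5 ship[0->1]=3 prod=4 -> inv=[6 4 9 12]
Step 4: demand=4,sold=4 ship[2->3]=5 ship[1->2]=4 ship[0->1]=3 prod=4 -> inv=[7 3 8 13]

7 3 8 13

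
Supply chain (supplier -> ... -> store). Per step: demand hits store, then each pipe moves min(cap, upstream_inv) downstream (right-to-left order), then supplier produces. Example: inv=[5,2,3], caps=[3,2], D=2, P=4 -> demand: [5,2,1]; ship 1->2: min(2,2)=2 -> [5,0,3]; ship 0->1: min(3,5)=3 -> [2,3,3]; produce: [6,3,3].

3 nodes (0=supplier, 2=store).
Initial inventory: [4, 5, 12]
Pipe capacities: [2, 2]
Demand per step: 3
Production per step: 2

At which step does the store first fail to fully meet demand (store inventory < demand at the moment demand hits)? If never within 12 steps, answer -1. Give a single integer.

Step 1: demand=3,sold=3 ship[1->2]=2 ship[0->1]=2 prod=2 -> [4 5 11]
Step 2: demand=3,sold=3 ship[1->2]=2 ship[0->1]=2 prod=2 -> [4 5 10]
Step 3: demand=3,sold=3 ship[1->2]=2 ship[0->1]=2 prod=2 -> [4 5 9]
Step 4: demand=3,sold=3 ship[1->2]=2 ship[0->1]=2 prod=2 -> [4 5 8]
Step 5: demand=3,sold=3 ship[1->2]=2 ship[0->1]=2 prod=2 -> [4 5 7]
Step 6: demand=3,sold=3 ship[1->2]=2 ship[0->1]=2 prod=2 -> [4 5 6]
Step 7: demand=3,sold=3 ship[1->2]=2 ship[0->1]=2 prod=2 -> [4 5 5]
Step 8: demand=3,sold=3 ship[1->2]=2 ship[0->1]=2 prod=2 -> [4 5 4]
Step 9: demand=3,sold=3 ship[1->2]=2 ship[0->1]=2 prod=2 -> [4 5 3]
Step 10: demand=3,sold=3 ship[1->2]=2 ship[0->1]=2 prod=2 -> [4 5 2]
Step 11: demand=3,sold=2 ship[1->2]=2 ship[0->1]=2 prod=2 -> [4 5 2]
Step 12: demand=3,sold=2 ship[1->2]=2 ship[0->1]=2 prod=2 -> [4 5 2]
First stockout at step 11

11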